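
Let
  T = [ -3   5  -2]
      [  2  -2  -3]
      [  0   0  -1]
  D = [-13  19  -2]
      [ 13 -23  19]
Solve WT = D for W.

Right-multiplying both sides by T⁻¹ gives W = DT⁻¹.
det T = 4; the adjugate gives T⁻¹ = [[1/2, 5/4, -19/4], [1/2, 3/4, -13/4], [0, 0, -1]].
W = DT⁻¹ = [[-13, 19, -2], [13, -23, 19]] · [[1/2, 5/4, -19/4], [1/2, 3/4, -13/4], [0, 0, -1]] = [[3, -2, 2], [-5, -1, -6]].

W = [[3, -2, 2], [-5, -1, -6]]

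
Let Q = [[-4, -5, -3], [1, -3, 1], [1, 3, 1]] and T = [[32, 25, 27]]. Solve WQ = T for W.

W = [[-5, 6, 6]]

Q is on the right of W, so right-multiply by Q⁻¹: W = TQ⁻¹.
det Q = 6; the adjugate gives Q⁻¹ = [[-1, -2/3, -7/3], [0, -1/6, 1/6], [1, 7/6, 17/6]].
W = TQ⁻¹ = [[32, 25, 27]] · [[-1, -2/3, -7/3], [0, -1/6, 1/6], [1, 7/6, 17/6]] = [[-5, 6, 6]].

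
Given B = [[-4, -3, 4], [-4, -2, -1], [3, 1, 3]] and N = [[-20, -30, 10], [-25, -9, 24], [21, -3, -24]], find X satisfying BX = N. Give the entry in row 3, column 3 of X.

Left-multiplying both sides by B⁻¹ gives X = B⁻¹N.
B has determinant 1; B⁻¹ = [[-5, 13, 11], [9, -24, -20], [2, -5, -4]].
X = B⁻¹N = [[-5, 13, 11], [9, -24, -20], [2, -5, -4]] · [[-20, -30, 10], [-25, -9, 24], [21, -3, -24]] = [[6, 0, -2], [0, 6, -6], [1, -3, -4]].

-4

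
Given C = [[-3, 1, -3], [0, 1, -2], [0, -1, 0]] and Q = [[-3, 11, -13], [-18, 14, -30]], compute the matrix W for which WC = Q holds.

W = [[1, 5, -5], [6, 6, -2]]

Right-multiplying both sides by C⁻¹ gives W = QC⁻¹.
C has determinant 6; C⁻¹ = [[-1/3, 1/2, 1/6], [0, 0, -1], [0, -1/2, -1/2]].
W = QC⁻¹ = [[-3, 11, -13], [-18, 14, -30]] · [[-1/3, 1/2, 1/6], [0, 0, -1], [0, -1/2, -1/2]] = [[1, 5, -5], [6, 6, -2]].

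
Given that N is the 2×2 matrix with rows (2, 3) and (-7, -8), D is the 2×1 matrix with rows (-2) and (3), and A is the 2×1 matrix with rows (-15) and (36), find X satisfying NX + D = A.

X = [[1], [-5]]

NX = A − D = [[-13], [33]].
Since N multiplies X on the left, X = N⁻¹(A − D).
N has determinant 5; N⁻¹ = [[-8/5, -3/5], [7/5, 2/5]].
X = N⁻¹(A − D) = [[1], [-5]].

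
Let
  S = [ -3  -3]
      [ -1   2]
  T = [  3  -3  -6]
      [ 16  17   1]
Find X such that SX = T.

Since S multiplies X on the left, X = S⁻¹T.
det S = -9, so S⁻¹ = [[-2/9, -1/3], [-1/9, 1/3]].
X = S⁻¹T = [[-2/9, -1/3], [-1/9, 1/3]] · [[3, -3, -6], [16, 17, 1]] = [[-6, -5, 1], [5, 6, 1]].

X = [[-6, -5, 1], [5, 6, 1]]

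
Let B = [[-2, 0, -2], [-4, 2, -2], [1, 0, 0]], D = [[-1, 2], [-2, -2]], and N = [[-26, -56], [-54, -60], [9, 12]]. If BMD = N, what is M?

Isolating M: multiply by B⁻¹ from the left and D⁻¹ from the right, so M = B⁻¹ND⁻¹.
det B = 4; the adjugate gives B⁻¹ = [[0, 0, 1], [-1/2, 1/2, 1], [-1/2, 0, -1]].
det D = 6, so D⁻¹ = [[-1/3, -1/3], [1/3, -1/6]].
B⁻¹N = [[9, 12], [-5, 10], [4, 16]].
M = (B⁻¹N)D⁻¹ = [[1, -5], [5, 0], [4, -4]].

M = [[1, -5], [5, 0], [4, -4]]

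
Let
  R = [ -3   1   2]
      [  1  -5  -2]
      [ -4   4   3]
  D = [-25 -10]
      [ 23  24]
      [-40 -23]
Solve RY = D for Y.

Since R multiplies Y on the left, Y = R⁻¹D.
det R = -6; the adjugate gives R⁻¹ = [[7/6, -5/6, -4/3], [-5/6, 1/6, 2/3], [8/3, -4/3, -7/3]].
Y = R⁻¹D = [[7/6, -5/6, -4/3], [-5/6, 1/6, 2/3], [8/3, -4/3, -7/3]] · [[-25, -10], [23, 24], [-40, -23]] = [[5, -1], [-2, -3], [-4, -5]].

Y = [[5, -1], [-2, -3], [-4, -5]]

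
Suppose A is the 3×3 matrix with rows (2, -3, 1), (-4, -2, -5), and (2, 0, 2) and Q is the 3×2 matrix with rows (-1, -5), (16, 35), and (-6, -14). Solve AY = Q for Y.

Y = [[-1, -4], [-1, -2], [-2, -3]]

Left-multiplying both sides by A⁻¹ gives Y = A⁻¹Q.
det A = 2, so A⁻¹ = [[-2, 3, 17/2], [-1, 1, 3], [2, -3, -8]].
Y = A⁻¹Q = [[-2, 3, 17/2], [-1, 1, 3], [2, -3, -8]] · [[-1, -5], [16, 35], [-6, -14]] = [[-1, -4], [-1, -2], [-2, -3]].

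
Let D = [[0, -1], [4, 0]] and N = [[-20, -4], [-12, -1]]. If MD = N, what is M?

M = [[4, -5], [1, -3]]

Since D sits to the right of M, M = ND⁻¹.
D has determinant 4; D⁻¹ = [[0, 1/4], [-1, 0]].
M = ND⁻¹ = [[-20, -4], [-12, -1]] · [[0, 1/4], [-1, 0]] = [[4, -5], [1, -3]].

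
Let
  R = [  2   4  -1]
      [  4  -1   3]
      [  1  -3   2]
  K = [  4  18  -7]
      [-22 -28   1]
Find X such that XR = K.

R is on the right of X, so right-multiply by R⁻¹: X = KR⁻¹.
det R = 5; the adjugate gives R⁻¹ = [[7/5, -1, 11/5], [-1, 1, -2], [-11/5, 2, -18/5]].
X = KR⁻¹ = [[4, 18, -7], [-22, -28, 1]] · [[7/5, -1, 11/5], [-1, 1, -2], [-11/5, 2, -18/5]] = [[3, 0, -2], [-5, -4, 4]].

X = [[3, 0, -2], [-5, -4, 4]]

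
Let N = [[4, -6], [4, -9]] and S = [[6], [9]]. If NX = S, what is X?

X = [[0], [-1]]

Left-multiplying both sides by N⁻¹ gives X = N⁻¹S.
N has determinant -12; N⁻¹ = [[3/4, -1/2], [1/3, -1/3]].
X = N⁻¹S = [[3/4, -1/2], [1/3, -1/3]] · [[6], [9]] = [[0], [-1]].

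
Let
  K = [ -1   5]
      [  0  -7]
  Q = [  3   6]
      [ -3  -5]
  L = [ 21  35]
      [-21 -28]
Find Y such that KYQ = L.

Left-multiply by K⁻¹ and right-multiply by Q⁻¹: Y = K⁻¹LQ⁻¹.
det K = 7, so K⁻¹ = [[-1, -5/7], [0, -1/7]].
det Q = 3, so Q⁻¹ = [[-5/3, -2], [1, 1]].
K⁻¹L = [[-6, -15], [3, 4]].
Y = (K⁻¹L)Q⁻¹ = [[-5, -3], [-1, -2]].

Y = [[-5, -3], [-1, -2]]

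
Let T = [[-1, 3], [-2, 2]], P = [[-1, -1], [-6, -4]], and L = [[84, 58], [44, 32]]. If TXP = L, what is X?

X = [[3, -2], [-1, -5]]

Isolating X: multiply by T⁻¹ from the left and P⁻¹ from the right, so X = T⁻¹LP⁻¹.
det T = 4; the adjugate gives T⁻¹ = [[1/2, -3/4], [1/2, -1/4]].
det P = -2; the adjugate gives P⁻¹ = [[2, -1/2], [-3, 1/2]].
T⁻¹L = [[9, 5], [31, 21]].
X = (T⁻¹L)P⁻¹ = [[3, -2], [-1, -5]].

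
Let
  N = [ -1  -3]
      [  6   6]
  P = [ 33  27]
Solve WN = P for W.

Since N sits to the right of W, W = PN⁻¹.
N has determinant 12; N⁻¹ = [[1/2, 1/4], [-1/2, -1/12]].
W = PN⁻¹ = [[33, 27]] · [[1/2, 1/4], [-1/2, -1/12]] = [[3, 6]].

W = [[3, 6]]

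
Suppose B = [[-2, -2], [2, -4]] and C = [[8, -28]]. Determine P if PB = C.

Right-multiplying both sides by B⁻¹ gives P = CB⁻¹.
det B = 12; the adjugate gives B⁻¹ = [[-1/3, 1/6], [-1/6, -1/6]].
P = CB⁻¹ = [[8, -28]] · [[-1/3, 1/6], [-1/6, -1/6]] = [[2, 6]].

P = [[2, 6]]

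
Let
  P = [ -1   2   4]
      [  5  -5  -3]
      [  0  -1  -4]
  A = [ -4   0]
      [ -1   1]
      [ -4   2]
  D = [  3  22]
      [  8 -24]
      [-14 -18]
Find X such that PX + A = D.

PX = D − A = [[7, 22], [9, -25], [-10, -20]].
Since P multiplies X on the left, X = P⁻¹(D − A).
det P = 3; the adjugate gives P⁻¹ = [[17/3, 4/3, 14/3], [20/3, 4/3, 17/3], [-5/3, -1/3, -5/3]].
X = P⁻¹(D − A) = [[5, -2], [2, 0], [2, 5]].

X = [[5, -2], [2, 0], [2, 5]]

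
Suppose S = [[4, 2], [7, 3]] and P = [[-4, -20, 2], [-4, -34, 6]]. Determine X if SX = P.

X = [[2, -4, 3], [-6, -2, -5]]

S is on the left of X, so left-multiply by S⁻¹: X = S⁻¹P.
S has determinant -2; S⁻¹ = [[-3/2, 1], [7/2, -2]].
X = S⁻¹P = [[-3/2, 1], [7/2, -2]] · [[-4, -20, 2], [-4, -34, 6]] = [[2, -4, 3], [-6, -2, -5]].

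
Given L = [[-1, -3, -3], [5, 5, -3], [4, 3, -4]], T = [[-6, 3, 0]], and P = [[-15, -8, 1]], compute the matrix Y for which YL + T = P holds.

Y = [[3, 2, -4]]

YL = P − T = [[-9, -11, 1]].
Right-multiplying both sides by L⁻¹ gives Y = (P − T)L⁻¹.
L has determinant 2; L⁻¹ = [[-11/2, -21/2, 12], [4, 8, -9], [-5/2, -9/2, 5]].
Y = (P − T)L⁻¹ = [[3, 2, -4]].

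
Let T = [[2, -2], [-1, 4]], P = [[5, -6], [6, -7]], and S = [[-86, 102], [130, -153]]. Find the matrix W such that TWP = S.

W = [[-4, 1], [1, 4]]

Left-multiply by T⁻¹ and right-multiply by P⁻¹: W = T⁻¹SP⁻¹.
det T = 6; the adjugate gives T⁻¹ = [[2/3, 1/3], [1/6, 1/3]].
det P = 1; the adjugate gives P⁻¹ = [[-7, 6], [-6, 5]].
T⁻¹S = [[-14, 17], [29, -34]].
W = (T⁻¹S)P⁻¹ = [[-4, 1], [1, 4]].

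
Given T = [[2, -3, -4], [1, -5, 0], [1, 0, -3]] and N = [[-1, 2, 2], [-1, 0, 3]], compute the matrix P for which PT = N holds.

P = [[1, -1, -2], [0, 0, -1]]

Right-multiplying both sides by T⁻¹ gives P = NT⁻¹.
T has determinant 1; T⁻¹ = [[15, -9, -20], [3, -2, -4], [5, -3, -7]].
P = NT⁻¹ = [[-1, 2, 2], [-1, 0, 3]] · [[15, -9, -20], [3, -2, -4], [5, -3, -7]] = [[1, -1, -2], [0, 0, -1]].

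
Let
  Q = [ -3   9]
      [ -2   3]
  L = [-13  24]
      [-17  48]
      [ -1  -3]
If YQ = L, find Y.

Y = [[1, 5], [5, 1], [-1, 2]]

Since Q sits to the right of Y, Y = LQ⁻¹.
det Q = 9; the adjugate gives Q⁻¹ = [[1/3, -1], [2/9, -1/3]].
Y = LQ⁻¹ = [[-13, 24], [-17, 48], [-1, -3]] · [[1/3, -1], [2/9, -1/3]] = [[1, 5], [5, 1], [-1, 2]].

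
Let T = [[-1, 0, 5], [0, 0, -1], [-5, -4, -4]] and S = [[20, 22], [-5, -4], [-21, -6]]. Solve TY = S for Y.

Left-multiplying both sides by T⁻¹ gives Y = T⁻¹S.
det T = 4, so T⁻¹ = [[-1, -5, 0], [5/4, 29/4, -1/4], [0, -1, 0]].
Y = T⁻¹S = [[-1, -5, 0], [5/4, 29/4, -1/4], [0, -1, 0]] · [[20, 22], [-5, -4], [-21, -6]] = [[5, -2], [-6, 0], [5, 4]].

Y = [[5, -2], [-6, 0], [5, 4]]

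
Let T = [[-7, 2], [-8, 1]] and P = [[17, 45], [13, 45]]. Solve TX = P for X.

Left-multiplying both sides by T⁻¹ gives X = T⁻¹P.
T has determinant 9; T⁻¹ = [[1/9, -2/9], [8/9, -7/9]].
X = T⁻¹P = [[1/9, -2/9], [8/9, -7/9]] · [[17, 45], [13, 45]] = [[-1, -5], [5, 5]].

X = [[-1, -5], [5, 5]]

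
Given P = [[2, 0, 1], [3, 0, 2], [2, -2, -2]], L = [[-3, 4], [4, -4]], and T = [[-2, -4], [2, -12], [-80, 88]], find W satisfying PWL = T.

Isolating W: multiply by P⁻¹ from the left and L⁻¹ from the right, so W = P⁻¹TL⁻¹.
det P = 2; the adjugate gives P⁻¹ = [[2, -1, 0], [5, -3, -1/2], [-3, 2, 0]].
det L = -4; the adjugate gives L⁻¹ = [[1, 1], [1, 3/4]].
P⁻¹T = [[-6, 4], [24, -28], [10, -12]].
W = (P⁻¹T)L⁻¹ = [[-2, -3], [-4, 3], [-2, 1]].

W = [[-2, -3], [-4, 3], [-2, 1]]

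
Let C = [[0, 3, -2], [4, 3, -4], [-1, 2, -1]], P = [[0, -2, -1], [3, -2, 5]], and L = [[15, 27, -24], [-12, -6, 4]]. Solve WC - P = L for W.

WC = L + P = [[15, 25, -25], [-9, -8, 9]].
Right-multiplying both sides by C⁻¹ gives W = (L + P)C⁻¹.
det C = 2; the adjugate gives C⁻¹ = [[5/2, -1/2, -3], [4, -1, -4], [11/2, -3/2, -6]].
W = (L + P)C⁻¹ = [[0, 5, 5], [-5, -1, 5]].

W = [[0, 5, 5], [-5, -1, 5]]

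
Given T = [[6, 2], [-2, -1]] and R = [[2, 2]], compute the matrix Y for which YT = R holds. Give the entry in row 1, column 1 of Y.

-1

Since T sits to the right of Y, Y = RT⁻¹.
T has determinant -2; T⁻¹ = [[1/2, 1], [-1, -3]].
Y = RT⁻¹ = [[2, 2]] · [[1/2, 1], [-1, -3]] = [[-1, -4]].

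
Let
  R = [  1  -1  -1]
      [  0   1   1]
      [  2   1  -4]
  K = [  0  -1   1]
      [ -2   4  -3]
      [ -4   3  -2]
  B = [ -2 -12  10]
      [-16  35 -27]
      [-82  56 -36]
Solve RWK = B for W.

Left-multiply by R⁻¹ and right-multiply by K⁻¹: W = R⁻¹BK⁻¹.
R has determinant -5; R⁻¹ = [[1, 1, 0], [-2/5, 2/5, 1/5], [2/5, 3/5, -1/5]].
det K = 2; the adjugate gives K⁻¹ = [[1/2, 1/2, -1/2], [4, 2, -1], [5, 2, -1]].
R⁻¹B = [[-18, 23, -17], [-22, 30, -22], [6, 5, -5]].
W = (R⁻¹B)K⁻¹ = [[-2, 3, 3], [-1, 5, 3], [-2, 3, -3]].

W = [[-2, 3, 3], [-1, 5, 3], [-2, 3, -3]]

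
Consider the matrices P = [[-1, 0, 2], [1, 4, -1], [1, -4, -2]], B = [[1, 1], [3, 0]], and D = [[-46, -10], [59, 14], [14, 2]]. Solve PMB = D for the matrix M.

Isolating M: multiply by P⁻¹ from the left and B⁻¹ from the right, so M = P⁻¹DB⁻¹.
det P = -4, so P⁻¹ = [[3, 2, 2], [-1/4, 0, -1/4], [2, 1, 1]].
det B = -3, so B⁻¹ = [[0, 1/3], [1, -1/3]].
P⁻¹D = [[8, 2], [8, 2], [-19, -4]].
M = (P⁻¹D)B⁻¹ = [[2, 2], [2, 2], [-4, -5]].

M = [[2, 2], [2, 2], [-4, -5]]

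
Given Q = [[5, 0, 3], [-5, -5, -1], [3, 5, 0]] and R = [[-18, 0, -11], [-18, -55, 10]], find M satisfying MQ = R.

Q is on the right of M, so right-multiply by Q⁻¹: M = RQ⁻¹.
Q has determinant -5; Q⁻¹ = [[-1, -3, -3], [3/5, 9/5, 2], [2, 5, 5]].
M = RQ⁻¹ = [[-18, 0, -11], [-18, -55, 10]] · [[-1, -3, -3], [3/5, 9/5, 2], [2, 5, 5]] = [[-4, -1, -1], [5, 5, -6]].

M = [[-4, -1, -1], [5, 5, -6]]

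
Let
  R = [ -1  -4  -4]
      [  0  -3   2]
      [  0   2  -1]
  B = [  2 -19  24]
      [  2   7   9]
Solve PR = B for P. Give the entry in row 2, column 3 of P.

Since R sits to the right of P, P = BR⁻¹.
R has determinant 1; R⁻¹ = [[-1, -12, -20], [0, 1, 2], [0, 2, 3]].
P = BR⁻¹ = [[2, -19, 24], [2, 7, 9]] · [[-1, -12, -20], [0, 1, 2], [0, 2, 3]] = [[-2, 5, -6], [-2, 1, 1]].

1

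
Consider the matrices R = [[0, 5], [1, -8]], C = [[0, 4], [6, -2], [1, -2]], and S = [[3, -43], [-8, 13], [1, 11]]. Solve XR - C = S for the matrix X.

X = [[-3, 3], [-1, -2], [5, 2]]

XR = S + C = [[3, -39], [-2, 11], [2, 9]].
Since R sits to the right of X, X = (S + C)R⁻¹.
R has determinant -5; R⁻¹ = [[8/5, 1], [1/5, 0]].
X = (S + C)R⁻¹ = [[-3, 3], [-1, -2], [5, 2]].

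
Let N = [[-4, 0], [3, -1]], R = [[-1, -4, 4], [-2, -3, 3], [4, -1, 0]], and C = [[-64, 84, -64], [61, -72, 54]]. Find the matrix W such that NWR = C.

W = N⁻¹CR⁻¹ (apply N⁻¹ on the left and R⁻¹ on the right).
det N = 4, so N⁻¹ = [[-1/4, 0], [-3/4, -1]].
det R = 5; the adjugate gives R⁻¹ = [[3/5, -4/5, 0], [12/5, -16/5, -1], [14/5, -17/5, -1]].
N⁻¹C = [[16, -21, 16], [-13, 9, -6]].
W = (N⁻¹C)R⁻¹ = [[4, 0, 5], [-3, 2, -3]].

W = [[4, 0, 5], [-3, 2, -3]]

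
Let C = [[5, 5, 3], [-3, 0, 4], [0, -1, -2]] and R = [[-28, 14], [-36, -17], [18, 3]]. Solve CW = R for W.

W = [[4, 3], [-6, 1], [-6, -2]]

Since C multiplies W on the left, W = C⁻¹R.
C has determinant -1; C⁻¹ = [[-4, -7, -20], [6, 10, 29], [-3, -5, -15]].
W = C⁻¹R = [[-4, -7, -20], [6, 10, 29], [-3, -5, -15]] · [[-28, 14], [-36, -17], [18, 3]] = [[4, 3], [-6, 1], [-6, -2]].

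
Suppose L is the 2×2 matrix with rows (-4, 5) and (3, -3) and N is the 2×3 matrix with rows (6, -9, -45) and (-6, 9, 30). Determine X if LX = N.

X = [[-4, 6, 5], [-2, 3, -5]]

Left-multiplying both sides by L⁻¹ gives X = L⁻¹N.
det L = -3, so L⁻¹ = [[1, 5/3], [1, 4/3]].
X = L⁻¹N = [[1, 5/3], [1, 4/3]] · [[6, -9, -45], [-6, 9, 30]] = [[-4, 6, 5], [-2, 3, -5]].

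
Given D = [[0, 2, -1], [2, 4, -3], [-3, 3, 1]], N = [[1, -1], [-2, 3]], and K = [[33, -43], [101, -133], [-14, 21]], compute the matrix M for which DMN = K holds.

M = [[4, -4], [5, -3], [-3, 4]]

M = D⁻¹KN⁻¹ (apply D⁻¹ on the left and N⁻¹ on the right).
D has determinant -4; D⁻¹ = [[-13/4, 5/4, 1/2], [-7/4, 3/4, 1/2], [-9/2, 3/2, 1]].
N has determinant 1; N⁻¹ = [[3, 1], [2, 1]].
D⁻¹K = [[12, -16], [11, -14], [-11, 15]].
M = (D⁻¹K)N⁻¹ = [[4, -4], [5, -3], [-3, 4]].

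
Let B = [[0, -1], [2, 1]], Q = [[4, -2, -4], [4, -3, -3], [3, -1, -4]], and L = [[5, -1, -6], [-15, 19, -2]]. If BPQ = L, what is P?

Isolating P: multiply by B⁻¹ from the left and Q⁻¹ from the right, so P = B⁻¹LQ⁻¹.
B has determinant 2; B⁻¹ = [[1/2, 1/2], [-1, 0]].
det Q = 2, so Q⁻¹ = [[9/2, -2, -3], [7/2, -2, -2], [5/2, -1, -2]].
B⁻¹L = [[-5, 9, -4], [-5, 1, 6]].
P = (B⁻¹L)Q⁻¹ = [[-1, -4, 5], [-4, 2, 1]].

P = [[-1, -4, 5], [-4, 2, 1]]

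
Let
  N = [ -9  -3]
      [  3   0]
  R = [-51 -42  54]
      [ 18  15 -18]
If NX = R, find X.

Left-multiplying both sides by N⁻¹ gives X = N⁻¹R.
det N = 9, so N⁻¹ = [[0, 1/3], [-1/3, -1]].
X = N⁻¹R = [[0, 1/3], [-1/3, -1]] · [[-51, -42, 54], [18, 15, -18]] = [[6, 5, -6], [-1, -1, 0]].

X = [[6, 5, -6], [-1, -1, 0]]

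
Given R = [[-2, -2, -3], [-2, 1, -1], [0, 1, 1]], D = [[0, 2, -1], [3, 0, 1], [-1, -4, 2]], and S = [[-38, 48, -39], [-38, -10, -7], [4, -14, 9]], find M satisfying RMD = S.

M = [[-3, 4, 3], [-5, -1, 5], [2, 3, -3]]

Isolating M: multiply by R⁻¹ from the left and D⁻¹ from the right, so M = R⁻¹SD⁻¹.
R has determinant -2; R⁻¹ = [[-1, 1/2, -5/2], [-1, 1, -2], [1, -1, 3]].
det D = -2, so D⁻¹ = [[-2, 0, -1], [7/2, 1/2, 3/2], [6, 1, 3]].
R⁻¹S = [[9, -18, 13], [-8, -30, 14], [12, 16, -5]].
M = (R⁻¹S)D⁻¹ = [[-3, 4, 3], [-5, -1, 5], [2, 3, -3]].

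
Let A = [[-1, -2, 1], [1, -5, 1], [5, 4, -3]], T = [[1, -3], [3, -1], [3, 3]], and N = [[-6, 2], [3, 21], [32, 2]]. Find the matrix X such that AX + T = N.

AX = N − T = [[-7, 5], [0, 22], [29, -1]].
Left-multiplying both sides by A⁻¹ gives X = A⁻¹(N − T).
det A = 2, so A⁻¹ = [[11/2, -1, 3/2], [4, -1, 1], [29/2, -3, 7/2]].
X = A⁻¹(N − T) = [[5, 4], [1, -3], [0, 3]].

X = [[5, 4], [1, -3], [0, 3]]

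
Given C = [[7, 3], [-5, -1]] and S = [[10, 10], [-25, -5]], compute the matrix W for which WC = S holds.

C is on the right of W, so right-multiply by C⁻¹: W = SC⁻¹.
det C = 8; the adjugate gives C⁻¹ = [[-1/8, -3/8], [5/8, 7/8]].
W = SC⁻¹ = [[10, 10], [-25, -5]] · [[-1/8, -3/8], [5/8, 7/8]] = [[5, 5], [0, 5]].

W = [[5, 5], [0, 5]]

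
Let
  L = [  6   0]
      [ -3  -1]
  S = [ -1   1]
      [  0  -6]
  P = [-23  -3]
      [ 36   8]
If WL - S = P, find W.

W = [[-3, 2], [5, -2]]

WL = P + S = [[-24, -2], [36, 2]].
L is on the right of W, so right-multiply by L⁻¹: W = (P + S)L⁻¹.
det L = -6; the adjugate gives L⁻¹ = [[1/6, 0], [-1/2, -1]].
W = (P + S)L⁻¹ = [[-3, 2], [5, -2]].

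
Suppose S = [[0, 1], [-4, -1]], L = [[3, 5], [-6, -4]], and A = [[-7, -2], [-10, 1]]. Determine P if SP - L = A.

SP = A + L = [[-4, 3], [-16, -3]].
Since S multiplies P on the left, P = S⁻¹(A + L).
det S = 4, so S⁻¹ = [[-1/4, -1/4], [1, 0]].
P = S⁻¹(A + L) = [[5, 0], [-4, 3]].

P = [[5, 0], [-4, 3]]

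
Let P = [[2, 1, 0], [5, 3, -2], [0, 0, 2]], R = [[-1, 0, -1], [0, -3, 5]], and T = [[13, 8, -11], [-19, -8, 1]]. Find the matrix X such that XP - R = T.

XP = T + R = [[12, 8, -12], [-19, -11, 6]].
Since P sits to the right of X, X = (T + R)P⁻¹.
det P = 2; the adjugate gives P⁻¹ = [[3, -1, -1], [-5, 2, 2], [0, 0, 1/2]].
X = (T + R)P⁻¹ = [[-4, 4, -2], [-2, -3, 0]].

X = [[-4, 4, -2], [-2, -3, 0]]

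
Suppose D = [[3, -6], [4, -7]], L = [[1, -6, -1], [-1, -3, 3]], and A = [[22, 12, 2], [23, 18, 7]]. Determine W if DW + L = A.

DW = A − L = [[21, 18, 3], [24, 21, 4]].
Since D multiplies W on the left, W = D⁻¹(A − L).
D has determinant 3; D⁻¹ = [[-7/3, 2], [-4/3, 1]].
W = D⁻¹(A − L) = [[-1, 0, 1], [-4, -3, 0]].

W = [[-1, 0, 1], [-4, -3, 0]]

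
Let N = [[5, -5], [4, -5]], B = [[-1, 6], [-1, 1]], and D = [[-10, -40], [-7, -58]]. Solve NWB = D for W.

Isolating W: multiply by N⁻¹ from the left and B⁻¹ from the right, so W = N⁻¹DB⁻¹.
det N = -5; the adjugate gives N⁻¹ = [[1, -1], [4/5, -1]].
B has determinant 5; B⁻¹ = [[1/5, -6/5], [1/5, -1/5]].
N⁻¹D = [[-3, 18], [-1, 26]].
W = (N⁻¹D)B⁻¹ = [[3, 0], [5, -4]].

W = [[3, 0], [5, -4]]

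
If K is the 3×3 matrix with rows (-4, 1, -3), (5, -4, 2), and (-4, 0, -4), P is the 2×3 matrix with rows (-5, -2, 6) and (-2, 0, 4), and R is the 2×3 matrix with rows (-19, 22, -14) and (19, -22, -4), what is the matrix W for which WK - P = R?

WK = R + P = [[-24, 20, -8], [17, -22, 0]].
K is on the right of W, so right-multiply by K⁻¹: W = (R + P)K⁻¹.
K has determinant -4; K⁻¹ = [[-4, -1, 5/2], [-3, -1, 7/4], [4, 1, -11/4]].
W = (R + P)K⁻¹ = [[4, -4, -3], [-2, 5, 4]].

W = [[4, -4, -3], [-2, 5, 4]]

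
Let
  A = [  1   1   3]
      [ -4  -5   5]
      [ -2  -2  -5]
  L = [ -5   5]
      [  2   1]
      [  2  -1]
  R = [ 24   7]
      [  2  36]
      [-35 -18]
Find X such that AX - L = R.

AX = R + L = [[19, 12], [4, 37], [-33, -19]].
Left-multiplying both sides by A⁻¹ gives X = A⁻¹(R + L).
A has determinant -1; A⁻¹ = [[-35, 1, -20], [30, -1, 17], [2, 0, 1]].
X = A⁻¹(R + L) = [[-1, -3], [5, 0], [5, 5]].

X = [[-1, -3], [5, 0], [5, 5]]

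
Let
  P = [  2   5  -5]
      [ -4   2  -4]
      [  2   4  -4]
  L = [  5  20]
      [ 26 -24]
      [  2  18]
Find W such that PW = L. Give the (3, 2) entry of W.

Left-multiplying both sides by P⁻¹ gives W = P⁻¹L.
det P = -4; the adjugate gives P⁻¹ = [[-2, 0, 5/2], [6, -1/2, -7], [5, -1/2, -6]].
W = P⁻¹L = [[-2, 0, 5/2], [6, -1/2, -7], [5, -1/2, -6]] · [[5, 20], [26, -24], [2, 18]] = [[-5, 5], [3, 6], [0, 4]].

4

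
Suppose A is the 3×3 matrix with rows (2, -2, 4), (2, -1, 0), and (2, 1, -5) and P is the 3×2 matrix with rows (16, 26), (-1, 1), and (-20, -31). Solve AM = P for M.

Left-multiplying both sides by A⁻¹ gives M = A⁻¹P.
det A = 6, so A⁻¹ = [[5/6, -1, 2/3], [5/3, -3, 4/3], [2/3, -1, 1/3]].
M = A⁻¹P = [[5/6, -1, 2/3], [5/3, -3, 4/3], [2/3, -1, 1/3]] · [[16, 26], [-1, 1], [-20, -31]] = [[1, 0], [3, -1], [5, 6]].

M = [[1, 0], [3, -1], [5, 6]]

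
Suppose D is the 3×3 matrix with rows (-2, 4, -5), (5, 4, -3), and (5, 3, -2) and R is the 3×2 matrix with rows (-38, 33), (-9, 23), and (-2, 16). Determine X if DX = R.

D is on the left of X, so left-multiply by D⁻¹: X = D⁻¹R.
det D = 3, so D⁻¹ = [[1/3, -7/3, 8/3], [-5/3, 29/3, -31/3], [-5/3, 26/3, -28/3]].
X = D⁻¹R = [[1/3, -7/3, 8/3], [-5/3, 29/3, -31/3], [-5/3, 26/3, -28/3]] · [[-38, 33], [-9, 23], [-2, 16]] = [[3, 0], [-3, 2], [4, -5]].

X = [[3, 0], [-3, 2], [4, -5]]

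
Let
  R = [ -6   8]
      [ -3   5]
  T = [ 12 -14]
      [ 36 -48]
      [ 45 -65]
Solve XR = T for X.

Since R sits to the right of X, X = TR⁻¹.
R has determinant -6; R⁻¹ = [[-5/6, 4/3], [-1/2, 1]].
X = TR⁻¹ = [[12, -14], [36, -48], [45, -65]] · [[-5/6, 4/3], [-1/2, 1]] = [[-3, 2], [-6, 0], [-5, -5]].

X = [[-3, 2], [-6, 0], [-5, -5]]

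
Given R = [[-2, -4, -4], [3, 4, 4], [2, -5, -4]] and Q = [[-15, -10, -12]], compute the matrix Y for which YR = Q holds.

Y = [[4, -1, -2]]

Since R sits to the right of Y, Y = QR⁻¹.
det R = 4, so R⁻¹ = [[1, 1, 0], [5, 4, -1], [-23/4, -9/2, 1]].
Y = QR⁻¹ = [[-15, -10, -12]] · [[1, 1, 0], [5, 4, -1], [-23/4, -9/2, 1]] = [[4, -1, -2]].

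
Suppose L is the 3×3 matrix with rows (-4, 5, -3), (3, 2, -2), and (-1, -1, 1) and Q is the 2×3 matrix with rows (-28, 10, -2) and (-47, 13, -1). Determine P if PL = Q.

P = [[4, -2, 6], [6, -6, 5]]

Since L sits to the right of P, P = QL⁻¹.
L has determinant -2; L⁻¹ = [[0, 1, 2], [1/2, 7/2, 17/2], [1/2, 9/2, 23/2]].
P = QL⁻¹ = [[-28, 10, -2], [-47, 13, -1]] · [[0, 1, 2], [1/2, 7/2, 17/2], [1/2, 9/2, 23/2]] = [[4, -2, 6], [6, -6, 5]].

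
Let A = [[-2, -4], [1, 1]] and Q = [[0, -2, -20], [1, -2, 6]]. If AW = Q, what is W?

W = [[2, -5, 2], [-1, 3, 4]]

A is on the left of W, so left-multiply by A⁻¹: W = A⁻¹Q.
A has determinant 2; A⁻¹ = [[1/2, 2], [-1/2, -1]].
W = A⁻¹Q = [[1/2, 2], [-1/2, -1]] · [[0, -2, -20], [1, -2, 6]] = [[2, -5, 2], [-1, 3, 4]].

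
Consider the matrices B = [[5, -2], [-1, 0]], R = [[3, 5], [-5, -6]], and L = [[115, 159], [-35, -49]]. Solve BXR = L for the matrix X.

X = [[5, -4], [5, -3]]

X = B⁻¹LR⁻¹ (apply B⁻¹ on the left and R⁻¹ on the right).
det B = -2; the adjugate gives B⁻¹ = [[0, -1], [-1/2, -5/2]].
det R = 7, so R⁻¹ = [[-6/7, -5/7], [5/7, 3/7]].
B⁻¹L = [[35, 49], [30, 43]].
X = (B⁻¹L)R⁻¹ = [[5, -4], [5, -3]].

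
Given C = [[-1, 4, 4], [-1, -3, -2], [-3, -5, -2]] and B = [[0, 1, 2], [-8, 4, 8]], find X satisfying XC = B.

Right-multiplying both sides by C⁻¹ gives X = BC⁻¹.
C has determinant 4; C⁻¹ = [[-1, -3, 1], [1, 7/2, -3/2], [-1, -17/4, 7/4]].
X = BC⁻¹ = [[0, 1, 2], [-8, 4, 8]] · [[-1, -3, 1], [1, 7/2, -3/2], [-1, -17/4, 7/4]] = [[-1, -5, 2], [4, 4, 0]].

X = [[-1, -5, 2], [4, 4, 0]]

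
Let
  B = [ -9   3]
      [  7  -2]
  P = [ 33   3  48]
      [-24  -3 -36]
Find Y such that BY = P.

Y = [[-2, -1, -4], [5, -2, 4]]

Left-multiplying both sides by B⁻¹ gives Y = B⁻¹P.
B has determinant -3; B⁻¹ = [[2/3, 1], [7/3, 3]].
Y = B⁻¹P = [[2/3, 1], [7/3, 3]] · [[33, 3, 48], [-24, -3, -36]] = [[-2, -1, -4], [5, -2, 4]].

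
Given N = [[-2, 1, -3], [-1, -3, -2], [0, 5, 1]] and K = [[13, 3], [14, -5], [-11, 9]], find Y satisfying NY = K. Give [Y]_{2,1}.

-2

Since N multiplies Y on the left, Y = N⁻¹K.
det N = 2; the adjugate gives N⁻¹ = [[7/2, -8, -11/2], [1/2, -1, -1/2], [-5/2, 5, 7/2]].
Y = N⁻¹K = [[7/2, -8, -11/2], [1/2, -1, -1/2], [-5/2, 5, 7/2]] · [[13, 3], [14, -5], [-11, 9]] = [[-6, 1], [-2, 2], [-1, -1]].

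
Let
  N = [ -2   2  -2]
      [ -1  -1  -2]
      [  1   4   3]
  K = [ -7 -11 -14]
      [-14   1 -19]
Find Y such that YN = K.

N is on the right of Y, so right-multiply by N⁻¹: Y = KN⁻¹.
det N = -2, so N⁻¹ = [[-5/2, 7, 3], [-1/2, 2, 1], [3/2, -5, -2]].
Y = KN⁻¹ = [[-7, -11, -14], [-14, 1, -19]] · [[-5/2, 7, 3], [-1/2, 2, 1], [3/2, -5, -2]] = [[2, -1, -4], [6, -1, -3]].

Y = [[2, -1, -4], [6, -1, -3]]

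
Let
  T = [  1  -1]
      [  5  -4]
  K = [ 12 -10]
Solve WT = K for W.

Since T sits to the right of W, W = KT⁻¹.
det T = 1; the adjugate gives T⁻¹ = [[-4, 1], [-5, 1]].
W = KT⁻¹ = [[12, -10]] · [[-4, 1], [-5, 1]] = [[2, 2]].

W = [[2, 2]]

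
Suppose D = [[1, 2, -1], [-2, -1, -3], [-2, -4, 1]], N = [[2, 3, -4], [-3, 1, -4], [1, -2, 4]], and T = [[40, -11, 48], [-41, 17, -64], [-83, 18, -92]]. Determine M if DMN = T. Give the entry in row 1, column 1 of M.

-4

Isolating M: multiply by D⁻¹ from the left and N⁻¹ from the right, so M = D⁻¹TN⁻¹.
det D = -3, so D⁻¹ = [[13/3, -2/3, 7/3], [-8/3, 1/3, -5/3], [-2, 0, -1]].
det N = -4, so N⁻¹ = [[1, 1, 2], [-2, -3, -5], [-5/4, -7/4, -11/4]].
D⁻¹T = [[7, -17, 36], [18, 5, 4], [3, 4, -4]].
M = (D⁻¹T)N⁻¹ = [[-4, -5, 0], [3, -4, 0], [0, -2, -3]].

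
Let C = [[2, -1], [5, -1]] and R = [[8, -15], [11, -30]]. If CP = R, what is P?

P = [[1, -5], [-6, 5]]

Since C multiplies P on the left, P = C⁻¹R.
det C = 3, so C⁻¹ = [[-1/3, 1/3], [-5/3, 2/3]].
P = C⁻¹R = [[-1/3, 1/3], [-5/3, 2/3]] · [[8, -15], [11, -30]] = [[1, -5], [-6, 5]].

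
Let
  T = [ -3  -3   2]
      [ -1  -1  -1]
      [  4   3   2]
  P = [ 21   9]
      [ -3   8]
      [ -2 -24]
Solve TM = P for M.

M = [[-5, -3], [2, -2], [6, -3]]

Left-multiplying both sides by T⁻¹ gives M = T⁻¹P.
det T = 5; the adjugate gives T⁻¹ = [[1/5, 12/5, 1], [-2/5, -14/5, -1], [1/5, -3/5, 0]].
M = T⁻¹P = [[1/5, 12/5, 1], [-2/5, -14/5, -1], [1/5, -3/5, 0]] · [[21, 9], [-3, 8], [-2, -24]] = [[-5, -3], [2, -2], [6, -3]].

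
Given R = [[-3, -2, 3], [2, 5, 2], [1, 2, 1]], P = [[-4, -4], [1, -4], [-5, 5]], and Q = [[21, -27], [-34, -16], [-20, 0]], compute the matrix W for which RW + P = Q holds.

W = [[-5, 4], [-5, -2], [0, -5]]

RW = Q − P = [[25, -23], [-35, -12], [-15, -5]].
Left-multiplying both sides by R⁻¹ gives W = R⁻¹(Q − P).
det R = -6; the adjugate gives R⁻¹ = [[-1/6, -4/3, 19/6], [0, 1, -2], [1/6, -2/3, 11/6]].
W = R⁻¹(Q − P) = [[-5, 4], [-5, -2], [0, -5]].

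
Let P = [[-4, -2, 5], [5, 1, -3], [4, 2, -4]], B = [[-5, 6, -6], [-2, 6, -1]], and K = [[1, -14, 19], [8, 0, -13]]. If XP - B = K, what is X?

X = [[1, 4, -5], [-4, -2, 0]]

XP = K + B = [[-4, -8, 13], [6, 6, -14]].
Right-multiplying both sides by P⁻¹ gives X = (K + B)P⁻¹.
det P = 6; the adjugate gives P⁻¹ = [[1/3, 1/3, 1/6], [4/3, -2/3, 13/6], [1, 0, 1]].
X = (K + B)P⁻¹ = [[1, 4, -5], [-4, -2, 0]].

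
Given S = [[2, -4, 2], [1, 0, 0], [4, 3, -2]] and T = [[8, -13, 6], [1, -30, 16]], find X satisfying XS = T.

S is on the right of X, so right-multiply by S⁻¹: X = TS⁻¹.
det S = -2; the adjugate gives S⁻¹ = [[0, 1, 0], [-1, 6, -1], [-3/2, 11, -2]].
X = TS⁻¹ = [[8, -13, 6], [1, -30, 16]] · [[0, 1, 0], [-1, 6, -1], [-3/2, 11, -2]] = [[4, -4, 1], [6, -3, -2]].

X = [[4, -4, 1], [6, -3, -2]]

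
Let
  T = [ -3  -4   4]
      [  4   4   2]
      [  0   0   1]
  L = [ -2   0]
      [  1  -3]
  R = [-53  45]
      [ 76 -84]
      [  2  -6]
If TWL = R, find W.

W = [[-5, 1], [-1, 5], [0, 2]]

Left-multiply by T⁻¹ and right-multiply by L⁻¹: W = T⁻¹RL⁻¹.
det T = 4, so T⁻¹ = [[1, 1, -6], [-1, -3/4, 11/2], [0, 0, 1]].
L has determinant 6; L⁻¹ = [[-1/2, 0], [-1/6, -1/3]].
T⁻¹R = [[11, -3], [7, -15], [2, -6]].
W = (T⁻¹R)L⁻¹ = [[-5, 1], [-1, 5], [0, 2]].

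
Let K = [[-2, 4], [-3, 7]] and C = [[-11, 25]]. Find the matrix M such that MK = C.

Since K sits to the right of M, M = CK⁻¹.
det K = -2, so K⁻¹ = [[-7/2, 2], [-3/2, 1]].
M = CK⁻¹ = [[-11, 25]] · [[-7/2, 2], [-3/2, 1]] = [[1, 3]].

M = [[1, 3]]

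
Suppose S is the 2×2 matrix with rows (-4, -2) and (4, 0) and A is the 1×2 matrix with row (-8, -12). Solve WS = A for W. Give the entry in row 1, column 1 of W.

Since S sits to the right of W, W = AS⁻¹.
S has determinant 8; S⁻¹ = [[0, 1/4], [-1/2, -1/2]].
W = AS⁻¹ = [[-8, -12]] · [[0, 1/4], [-1/2, -1/2]] = [[6, 4]].

6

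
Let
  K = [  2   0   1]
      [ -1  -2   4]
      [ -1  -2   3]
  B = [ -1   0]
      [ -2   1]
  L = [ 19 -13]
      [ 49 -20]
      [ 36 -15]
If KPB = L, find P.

P = K⁻¹LB⁻¹ (apply K⁻¹ on the left and B⁻¹ on the right).
K has determinant 4; K⁻¹ = [[1/2, -1/2, 1/2], [-1/4, 7/4, -9/4], [0, 1, -1]].
det B = -1; the adjugate gives B⁻¹ = [[-1, 0], [-2, 1]].
K⁻¹L = [[3, -4], [0, 2], [13, -5]].
P = (K⁻¹L)B⁻¹ = [[5, -4], [-4, 2], [-3, -5]].

P = [[5, -4], [-4, 2], [-3, -5]]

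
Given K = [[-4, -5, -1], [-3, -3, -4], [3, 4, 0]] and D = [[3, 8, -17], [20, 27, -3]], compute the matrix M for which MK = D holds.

M = [[-3, 5, 2], [-5, 2, 2]]

Since K sits to the right of M, M = DK⁻¹.
det K = -1, so K⁻¹ = [[-16, 4, -17], [12, -3, 13], [3, -1, 3]].
M = DK⁻¹ = [[3, 8, -17], [20, 27, -3]] · [[-16, 4, -17], [12, -3, 13], [3, -1, 3]] = [[-3, 5, 2], [-5, 2, 2]].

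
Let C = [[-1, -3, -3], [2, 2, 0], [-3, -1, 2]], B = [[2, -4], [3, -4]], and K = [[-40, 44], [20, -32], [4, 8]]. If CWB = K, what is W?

Left-multiply by C⁻¹ and right-multiply by B⁻¹: W = C⁻¹KB⁻¹.
det C = -4; the adjugate gives C⁻¹ = [[-1, -9/4, -3/2], [1, 11/4, 3/2], [-1, -2, -1]].
det B = 4, so B⁻¹ = [[-1, 1], [-3/4, 1/2]].
C⁻¹K = [[-11, 16], [21, -32], [-4, 12]].
W = (C⁻¹K)B⁻¹ = [[-1, -3], [3, 5], [-5, 2]].

W = [[-1, -3], [3, 5], [-5, 2]]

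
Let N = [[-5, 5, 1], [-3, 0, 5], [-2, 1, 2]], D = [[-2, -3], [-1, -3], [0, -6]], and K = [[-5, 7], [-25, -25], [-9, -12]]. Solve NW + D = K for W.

W = [[3, -1], [3, 2], [-3, -5]]

NW = K − D = [[-3, 10], [-24, -22], [-9, -6]].
N is on the left of W, so left-multiply by N⁻¹: W = N⁻¹(K − D).
det N = 2; the adjugate gives N⁻¹ = [[-5/2, -9/2, 25/2], [-2, -4, 11], [-3/2, -5/2, 15/2]].
W = N⁻¹(K − D) = [[3, -1], [3, 2], [-3, -5]].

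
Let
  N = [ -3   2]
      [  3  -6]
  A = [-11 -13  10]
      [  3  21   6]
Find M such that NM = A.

M = [[5, 3, -6], [2, -2, -4]]

Left-multiplying both sides by N⁻¹ gives M = N⁻¹A.
det N = 12, so N⁻¹ = [[-1/2, -1/6], [-1/4, -1/4]].
M = N⁻¹A = [[-1/2, -1/6], [-1/4, -1/4]] · [[-11, -13, 10], [3, 21, 6]] = [[5, 3, -6], [2, -2, -4]].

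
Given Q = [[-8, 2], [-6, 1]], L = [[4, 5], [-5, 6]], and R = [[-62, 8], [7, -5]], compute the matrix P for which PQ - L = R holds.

P = [[5, 3], [2, -3]]

PQ = R + L = [[-58, 13], [2, 1]].
Since Q sits to the right of P, P = (R + L)Q⁻¹.
Q has determinant 4; Q⁻¹ = [[1/4, -1/2], [3/2, -2]].
P = (R + L)Q⁻¹ = [[5, 3], [2, -3]].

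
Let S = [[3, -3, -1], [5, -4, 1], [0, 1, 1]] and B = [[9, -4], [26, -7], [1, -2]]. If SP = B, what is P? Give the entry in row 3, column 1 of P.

6

Since S multiplies P on the left, P = S⁻¹B.
det S = -5; the adjugate gives S⁻¹ = [[1, -2/5, 7/5], [1, -3/5, 8/5], [-1, 3/5, -3/5]].
P = S⁻¹B = [[1, -2/5, 7/5], [1, -3/5, 8/5], [-1, 3/5, -3/5]] · [[9, -4], [26, -7], [1, -2]] = [[0, -4], [-5, -3], [6, 1]].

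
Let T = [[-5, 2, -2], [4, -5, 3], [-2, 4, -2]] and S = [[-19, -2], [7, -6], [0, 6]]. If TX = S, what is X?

T is on the left of X, so left-multiply by T⁻¹: X = T⁻¹S.
det T = 2, so T⁻¹ = [[-1, -2, -2], [1, 3, 7/2], [3, 8, 17/2]].
X = T⁻¹S = [[-1, -2, -2], [1, 3, 7/2], [3, 8, 17/2]] · [[-19, -2], [7, -6], [0, 6]] = [[5, 2], [2, 1], [-1, -3]].

X = [[5, 2], [2, 1], [-1, -3]]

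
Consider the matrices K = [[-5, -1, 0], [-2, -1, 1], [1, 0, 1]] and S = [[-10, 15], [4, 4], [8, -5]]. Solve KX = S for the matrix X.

X = [[3, -3], [-5, 0], [5, -2]]

Since K multiplies X on the left, X = K⁻¹S.
det K = 2, so K⁻¹ = [[-1/2, 1/2, -1/2], [3/2, -5/2, 5/2], [1/2, -1/2, 3/2]].
X = K⁻¹S = [[-1/2, 1/2, -1/2], [3/2, -5/2, 5/2], [1/2, -1/2, 3/2]] · [[-10, 15], [4, 4], [8, -5]] = [[3, -3], [-5, 0], [5, -2]].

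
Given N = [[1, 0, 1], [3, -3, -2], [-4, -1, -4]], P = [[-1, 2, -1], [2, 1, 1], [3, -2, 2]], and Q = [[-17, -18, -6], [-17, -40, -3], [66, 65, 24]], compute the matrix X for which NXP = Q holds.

X = [[-4, -5, -1], [1, 3, -1], [-4, -3, -2]]

X = N⁻¹QP⁻¹ (apply N⁻¹ on the left and P⁻¹ on the right).
N has determinant -5; N⁻¹ = [[-2, 1/5, -3/5], [-4, 0, -1], [3, -1/5, 3/5]].
det P = 1; the adjugate gives P⁻¹ = [[4, -2, 3], [-1, 1, -1], [-7, 4, -5]].
N⁻¹Q = [[-9, -11, -3], [2, 7, 0], [-8, -7, -3]].
X = (N⁻¹Q)P⁻¹ = [[-4, -5, -1], [1, 3, -1], [-4, -3, -2]].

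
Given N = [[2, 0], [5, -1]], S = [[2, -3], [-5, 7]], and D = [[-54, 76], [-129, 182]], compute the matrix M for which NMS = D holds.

M = [[-1, 5], [2, 2]]

Isolating M: multiply by N⁻¹ from the left and S⁻¹ from the right, so M = N⁻¹DS⁻¹.
N has determinant -2; N⁻¹ = [[1/2, 0], [5/2, -1]].
det S = -1; the adjugate gives S⁻¹ = [[-7, -3], [-5, -2]].
N⁻¹D = [[-27, 38], [-6, 8]].
M = (N⁻¹D)S⁻¹ = [[-1, 5], [2, 2]].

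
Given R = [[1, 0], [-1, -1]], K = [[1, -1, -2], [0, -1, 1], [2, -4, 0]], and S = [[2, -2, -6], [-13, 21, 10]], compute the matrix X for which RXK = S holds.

Left-multiply by R⁻¹ and right-multiply by K⁻¹: X = R⁻¹SK⁻¹.
R has determinant -1; R⁻¹ = [[1, 0], [-1, -1]].
det K = -2, so K⁻¹ = [[-2, -4, 3/2], [-1, -2, 1/2], [-1, -1, 1/2]].
R⁻¹S = [[2, -2, -6], [11, -19, -4]].
X = (R⁻¹S)K⁻¹ = [[4, 2, -1], [1, -2, 5]].

X = [[4, 2, -1], [1, -2, 5]]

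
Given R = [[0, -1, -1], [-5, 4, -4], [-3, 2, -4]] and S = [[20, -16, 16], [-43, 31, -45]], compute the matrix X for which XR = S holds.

X = [[0, -4, 0], [1, 5, 6]]

Right-multiplying both sides by R⁻¹ gives X = SR⁻¹.
R has determinant 6; R⁻¹ = [[-4/3, -1, 4/3], [-4/3, -1/2, 5/6], [1/3, 1/2, -5/6]].
X = SR⁻¹ = [[20, -16, 16], [-43, 31, -45]] · [[-4/3, -1, 4/3], [-4/3, -1/2, 5/6], [1/3, 1/2, -5/6]] = [[0, -4, 0], [1, 5, 6]].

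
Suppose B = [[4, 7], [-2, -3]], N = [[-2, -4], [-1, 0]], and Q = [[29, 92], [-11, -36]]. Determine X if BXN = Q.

X = [[3, -1], [-5, 3]]

Left-multiply by B⁻¹ and right-multiply by N⁻¹: X = B⁻¹QN⁻¹.
B has determinant 2; B⁻¹ = [[-3/2, -7/2], [1, 2]].
det N = -4; the adjugate gives N⁻¹ = [[0, -1], [-1/4, 1/2]].
B⁻¹Q = [[-5, -12], [7, 20]].
X = (B⁻¹Q)N⁻¹ = [[3, -1], [-5, 3]].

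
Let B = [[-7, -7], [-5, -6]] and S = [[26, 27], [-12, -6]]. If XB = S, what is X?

X = [[-3, -1], [6, -6]]

Right-multiplying both sides by B⁻¹ gives X = SB⁻¹.
det B = 7, so B⁻¹ = [[-6/7, 1], [5/7, -1]].
X = SB⁻¹ = [[26, 27], [-12, -6]] · [[-6/7, 1], [5/7, -1]] = [[-3, -1], [6, -6]].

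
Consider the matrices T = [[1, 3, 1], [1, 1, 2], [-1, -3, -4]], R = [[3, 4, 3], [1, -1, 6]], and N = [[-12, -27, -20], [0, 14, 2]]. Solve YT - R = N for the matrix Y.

Y = [[-5, -2, 2], [2, -5, -4]]

YT = N + R = [[-9, -23, -17], [1, 13, 8]].
Right-multiplying both sides by T⁻¹ gives Y = (N + R)T⁻¹.
det T = 6; the adjugate gives T⁻¹ = [[1/3, 3/2, 5/6], [1/3, -1/2, -1/6], [-1/3, 0, -1/3]].
Y = (N + R)T⁻¹ = [[-5, -2, 2], [2, -5, -4]].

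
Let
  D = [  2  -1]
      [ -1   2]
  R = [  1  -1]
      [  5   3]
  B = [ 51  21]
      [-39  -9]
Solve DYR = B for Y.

Y = [[1, 4], [-4, -1]]

Y = D⁻¹BR⁻¹ (apply D⁻¹ on the left and R⁻¹ on the right).
det D = 3, so D⁻¹ = [[2/3, 1/3], [1/3, 2/3]].
R has determinant 8; R⁻¹ = [[3/8, 1/8], [-5/8, 1/8]].
D⁻¹B = [[21, 11], [-9, 1]].
Y = (D⁻¹B)R⁻¹ = [[1, 4], [-4, -1]].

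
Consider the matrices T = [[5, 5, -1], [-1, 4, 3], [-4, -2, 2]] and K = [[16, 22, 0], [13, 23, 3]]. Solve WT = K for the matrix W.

Right-multiplying both sides by T⁻¹ gives W = KT⁻¹.
T has determinant 2; T⁻¹ = [[7, -4, 19/2], [-5, 3, -7], [9, -5, 25/2]].
W = KT⁻¹ = [[16, 22, 0], [13, 23, 3]] · [[7, -4, 19/2], [-5, 3, -7], [9, -5, 25/2]] = [[2, 2, -2], [3, 2, 0]].

W = [[2, 2, -2], [3, 2, 0]]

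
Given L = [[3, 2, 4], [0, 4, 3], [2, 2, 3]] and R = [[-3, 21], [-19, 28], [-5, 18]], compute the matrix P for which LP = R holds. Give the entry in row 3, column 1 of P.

Left-multiplying both sides by L⁻¹ gives P = L⁻¹R.
L has determinant -2; L⁻¹ = [[-3, -1, 5], [-3, -1/2, 9/2], [4, 1, -6]].
P = L⁻¹R = [[-3, -1, 5], [-3, -1/2, 9/2], [4, 1, -6]] · [[-3, 21], [-19, 28], [-5, 18]] = [[3, -1], [-4, 4], [-1, 4]].

-1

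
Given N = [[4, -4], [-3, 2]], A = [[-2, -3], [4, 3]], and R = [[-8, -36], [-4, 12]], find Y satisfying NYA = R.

Left-multiply by N⁻¹ and right-multiply by A⁻¹: Y = N⁻¹RA⁻¹.
N has determinant -4; N⁻¹ = [[-1/2, -1], [-3/4, -1]].
det A = 6; the adjugate gives A⁻¹ = [[1/2, 1/2], [-2/3, -1/3]].
N⁻¹R = [[8, 6], [10, 15]].
Y = (N⁻¹R)A⁻¹ = [[0, 2], [-5, 0]].

Y = [[0, 2], [-5, 0]]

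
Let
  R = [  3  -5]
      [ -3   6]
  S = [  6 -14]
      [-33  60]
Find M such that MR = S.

M = [[-2, -4], [-6, 5]]

R is on the right of M, so right-multiply by R⁻¹: M = SR⁻¹.
det R = 3, so R⁻¹ = [[2, 5/3], [1, 1]].
M = SR⁻¹ = [[6, -14], [-33, 60]] · [[2, 5/3], [1, 1]] = [[-2, -4], [-6, 5]].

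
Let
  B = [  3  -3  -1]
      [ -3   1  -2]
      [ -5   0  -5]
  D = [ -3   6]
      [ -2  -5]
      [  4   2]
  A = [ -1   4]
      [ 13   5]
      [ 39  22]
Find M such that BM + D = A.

BM = A − D = [[2, -2], [15, 10], [35, 20]].
Left-multiplying both sides by B⁻¹ gives M = B⁻¹(A − D).
det B = -5; the adjugate gives B⁻¹ = [[1, 3, -7/5], [1, 4, -9/5], [-1, -3, 6/5]].
M = B⁻¹(A − D) = [[-2, 0], [-1, 2], [-5, -4]].

M = [[-2, 0], [-1, 2], [-5, -4]]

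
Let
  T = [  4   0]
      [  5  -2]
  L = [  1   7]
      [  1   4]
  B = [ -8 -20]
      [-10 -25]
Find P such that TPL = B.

Isolating P: multiply by T⁻¹ from the left and L⁻¹ from the right, so P = T⁻¹BL⁻¹.
T has determinant -8; T⁻¹ = [[1/4, 0], [5/8, -1/2]].
det L = -3; the adjugate gives L⁻¹ = [[-4/3, 7/3], [1/3, -1/3]].
T⁻¹B = [[-2, -5], [0, 0]].
P = (T⁻¹B)L⁻¹ = [[1, -3], [0, 0]].

P = [[1, -3], [0, 0]]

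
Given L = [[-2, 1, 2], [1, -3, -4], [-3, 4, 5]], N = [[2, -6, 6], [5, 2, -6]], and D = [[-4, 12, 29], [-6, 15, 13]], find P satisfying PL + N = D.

P = [[-1, -5, 1], [3, -2, 1]]

PL = D − N = [[-6, 18, 23], [-11, 13, 19]].
L is on the right of P, so right-multiply by L⁻¹: P = (D − N)L⁻¹.
det L = -5; the adjugate gives L⁻¹ = [[-1/5, -3/5, -2/5], [-7/5, 4/5, 6/5], [1, -1, -1]].
P = (D − N)L⁻¹ = [[-1, -5, 1], [3, -2, 1]].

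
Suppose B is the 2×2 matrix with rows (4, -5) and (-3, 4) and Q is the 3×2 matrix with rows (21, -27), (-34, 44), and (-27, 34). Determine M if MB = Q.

B is on the right of M, so right-multiply by B⁻¹: M = QB⁻¹.
det B = 1, so B⁻¹ = [[4, 5], [3, 4]].
M = QB⁻¹ = [[21, -27], [-34, 44], [-27, 34]] · [[4, 5], [3, 4]] = [[3, -3], [-4, 6], [-6, 1]].

M = [[3, -3], [-4, 6], [-6, 1]]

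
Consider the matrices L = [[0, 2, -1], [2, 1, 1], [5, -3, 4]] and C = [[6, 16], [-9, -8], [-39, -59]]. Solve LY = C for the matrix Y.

Y = [[-6, -5], [3, 6], [0, -4]]

Since L multiplies Y on the left, Y = L⁻¹C.
L has determinant 5; L⁻¹ = [[7/5, -1, 3/5], [-3/5, 1, -2/5], [-11/5, 2, -4/5]].
Y = L⁻¹C = [[7/5, -1, 3/5], [-3/5, 1, -2/5], [-11/5, 2, -4/5]] · [[6, 16], [-9, -8], [-39, -59]] = [[-6, -5], [3, 6], [0, -4]].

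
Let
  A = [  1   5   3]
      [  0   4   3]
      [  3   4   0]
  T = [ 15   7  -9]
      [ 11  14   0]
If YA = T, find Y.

Y = [[3, -6, 4], [2, -2, 3]]

A is on the right of Y, so right-multiply by A⁻¹: Y = TA⁻¹.
A has determinant -3; A⁻¹ = [[4, -4, -1], [-3, 3, 1], [4, -11/3, -4/3]].
Y = TA⁻¹ = [[15, 7, -9], [11, 14, 0]] · [[4, -4, -1], [-3, 3, 1], [4, -11/3, -4/3]] = [[3, -6, 4], [2, -2, 3]].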